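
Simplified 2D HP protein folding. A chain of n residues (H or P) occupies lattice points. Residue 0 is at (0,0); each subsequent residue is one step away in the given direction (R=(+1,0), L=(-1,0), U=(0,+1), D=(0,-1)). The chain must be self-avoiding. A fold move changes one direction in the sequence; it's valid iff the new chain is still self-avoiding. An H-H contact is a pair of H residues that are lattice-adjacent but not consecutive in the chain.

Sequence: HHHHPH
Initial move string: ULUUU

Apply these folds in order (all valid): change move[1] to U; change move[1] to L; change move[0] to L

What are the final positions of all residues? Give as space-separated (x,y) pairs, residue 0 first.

Initial moves: ULUUU
Fold: move[1]->U => UUUUU (positions: [(0, 0), (0, 1), (0, 2), (0, 3), (0, 4), (0, 5)])
Fold: move[1]->L => ULUUU (positions: [(0, 0), (0, 1), (-1, 1), (-1, 2), (-1, 3), (-1, 4)])
Fold: move[0]->L => LLUUU (positions: [(0, 0), (-1, 0), (-2, 0), (-2, 1), (-2, 2), (-2, 3)])

Answer: (0,0) (-1,0) (-2,0) (-2,1) (-2,2) (-2,3)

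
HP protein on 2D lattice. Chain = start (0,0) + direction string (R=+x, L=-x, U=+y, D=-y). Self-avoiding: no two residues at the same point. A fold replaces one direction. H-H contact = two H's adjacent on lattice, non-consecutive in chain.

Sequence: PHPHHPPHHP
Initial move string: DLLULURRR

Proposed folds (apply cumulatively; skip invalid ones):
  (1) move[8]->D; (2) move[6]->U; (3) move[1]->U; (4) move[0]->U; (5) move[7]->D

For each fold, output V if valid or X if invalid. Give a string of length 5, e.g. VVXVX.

Answer: VVXVX

Derivation:
Initial: DLLULURRR -> [(0, 0), (0, -1), (-1, -1), (-2, -1), (-2, 0), (-3, 0), (-3, 1), (-2, 1), (-1, 1), (0, 1)]
Fold 1: move[8]->D => DLLULURRD VALID
Fold 2: move[6]->U => DLLULUURD VALID
Fold 3: move[1]->U => DULULUURD INVALID (collision), skipped
Fold 4: move[0]->U => ULLULUURD VALID
Fold 5: move[7]->D => ULLULUUDD INVALID (collision), skipped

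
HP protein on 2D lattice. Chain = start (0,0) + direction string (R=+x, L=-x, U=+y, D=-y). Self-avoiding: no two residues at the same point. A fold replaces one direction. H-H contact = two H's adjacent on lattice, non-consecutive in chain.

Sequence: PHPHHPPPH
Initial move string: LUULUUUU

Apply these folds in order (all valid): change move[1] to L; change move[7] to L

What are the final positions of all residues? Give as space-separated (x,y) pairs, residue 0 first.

Answer: (0,0) (-1,0) (-2,0) (-2,1) (-3,1) (-3,2) (-3,3) (-3,4) (-4,4)

Derivation:
Initial moves: LUULUUUU
Fold: move[1]->L => LLULUUUU (positions: [(0, 0), (-1, 0), (-2, 0), (-2, 1), (-3, 1), (-3, 2), (-3, 3), (-3, 4), (-3, 5)])
Fold: move[7]->L => LLULUUUL (positions: [(0, 0), (-1, 0), (-2, 0), (-2, 1), (-3, 1), (-3, 2), (-3, 3), (-3, 4), (-4, 4)])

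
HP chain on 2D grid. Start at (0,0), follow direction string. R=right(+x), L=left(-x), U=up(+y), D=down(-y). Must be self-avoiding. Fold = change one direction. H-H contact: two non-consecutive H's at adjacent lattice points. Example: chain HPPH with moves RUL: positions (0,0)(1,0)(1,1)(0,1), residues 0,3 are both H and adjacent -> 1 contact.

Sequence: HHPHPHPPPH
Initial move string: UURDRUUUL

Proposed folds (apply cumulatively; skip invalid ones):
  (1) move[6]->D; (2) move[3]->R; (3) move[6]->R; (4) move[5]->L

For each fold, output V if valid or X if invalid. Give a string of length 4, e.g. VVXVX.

Answer: XVVX

Derivation:
Initial: UURDRUUUL -> [(0, 0), (0, 1), (0, 2), (1, 2), (1, 1), (2, 1), (2, 2), (2, 3), (2, 4), (1, 4)]
Fold 1: move[6]->D => UURDRUDUL INVALID (collision), skipped
Fold 2: move[3]->R => UURRRUUUL VALID
Fold 3: move[6]->R => UURRRURUL VALID
Fold 4: move[5]->L => UURRRLRUL INVALID (collision), skipped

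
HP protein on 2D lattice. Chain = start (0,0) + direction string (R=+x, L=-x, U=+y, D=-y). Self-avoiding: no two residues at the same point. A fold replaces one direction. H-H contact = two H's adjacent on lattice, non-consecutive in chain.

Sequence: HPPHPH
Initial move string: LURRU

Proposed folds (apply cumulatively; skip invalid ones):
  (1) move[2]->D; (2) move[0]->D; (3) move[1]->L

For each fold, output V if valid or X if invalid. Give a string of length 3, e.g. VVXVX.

Initial: LURRU -> [(0, 0), (-1, 0), (-1, 1), (0, 1), (1, 1), (1, 2)]
Fold 1: move[2]->D => LUDRU INVALID (collision), skipped
Fold 2: move[0]->D => DURRU INVALID (collision), skipped
Fold 3: move[1]->L => LLRRU INVALID (collision), skipped

Answer: XXX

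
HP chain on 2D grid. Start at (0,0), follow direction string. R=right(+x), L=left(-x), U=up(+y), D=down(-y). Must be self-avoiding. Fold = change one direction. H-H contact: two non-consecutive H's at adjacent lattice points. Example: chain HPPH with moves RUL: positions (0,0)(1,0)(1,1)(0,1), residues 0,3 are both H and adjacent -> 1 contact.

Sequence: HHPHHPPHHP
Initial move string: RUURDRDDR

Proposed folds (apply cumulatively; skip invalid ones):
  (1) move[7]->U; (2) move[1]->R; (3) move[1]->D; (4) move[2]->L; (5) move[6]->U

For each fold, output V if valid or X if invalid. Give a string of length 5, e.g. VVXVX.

Initial: RUURDRDDR -> [(0, 0), (1, 0), (1, 1), (1, 2), (2, 2), (2, 1), (3, 1), (3, 0), (3, -1), (4, -1)]
Fold 1: move[7]->U => RUURDRDUR INVALID (collision), skipped
Fold 2: move[1]->R => RRURDRDDR VALID
Fold 3: move[1]->D => RDURDRDDR INVALID (collision), skipped
Fold 4: move[2]->L => RRLRDRDDR INVALID (collision), skipped
Fold 5: move[6]->U => RRURDRUDR INVALID (collision), skipped

Answer: XVXXX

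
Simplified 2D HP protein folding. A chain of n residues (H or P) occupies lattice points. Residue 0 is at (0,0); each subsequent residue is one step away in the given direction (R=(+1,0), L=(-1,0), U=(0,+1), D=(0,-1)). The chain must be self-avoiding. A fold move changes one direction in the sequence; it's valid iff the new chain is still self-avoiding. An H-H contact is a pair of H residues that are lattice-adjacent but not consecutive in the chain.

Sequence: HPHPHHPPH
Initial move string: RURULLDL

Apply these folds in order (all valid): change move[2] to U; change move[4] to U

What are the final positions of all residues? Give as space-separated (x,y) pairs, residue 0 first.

Answer: (0,0) (1,0) (1,1) (1,2) (1,3) (1,4) (0,4) (0,3) (-1,3)

Derivation:
Initial moves: RURULLDL
Fold: move[2]->U => RUUULLDL (positions: [(0, 0), (1, 0), (1, 1), (1, 2), (1, 3), (0, 3), (-1, 3), (-1, 2), (-2, 2)])
Fold: move[4]->U => RUUUULDL (positions: [(0, 0), (1, 0), (1, 1), (1, 2), (1, 3), (1, 4), (0, 4), (0, 3), (-1, 3)])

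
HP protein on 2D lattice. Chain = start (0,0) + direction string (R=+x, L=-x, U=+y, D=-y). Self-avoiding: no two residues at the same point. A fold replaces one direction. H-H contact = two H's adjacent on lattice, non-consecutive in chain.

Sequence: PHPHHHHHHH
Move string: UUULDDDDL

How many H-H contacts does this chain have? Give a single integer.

Answer: 1

Derivation:
Positions: [(0, 0), (0, 1), (0, 2), (0, 3), (-1, 3), (-1, 2), (-1, 1), (-1, 0), (-1, -1), (-2, -1)]
H-H contact: residue 1 @(0,1) - residue 6 @(-1, 1)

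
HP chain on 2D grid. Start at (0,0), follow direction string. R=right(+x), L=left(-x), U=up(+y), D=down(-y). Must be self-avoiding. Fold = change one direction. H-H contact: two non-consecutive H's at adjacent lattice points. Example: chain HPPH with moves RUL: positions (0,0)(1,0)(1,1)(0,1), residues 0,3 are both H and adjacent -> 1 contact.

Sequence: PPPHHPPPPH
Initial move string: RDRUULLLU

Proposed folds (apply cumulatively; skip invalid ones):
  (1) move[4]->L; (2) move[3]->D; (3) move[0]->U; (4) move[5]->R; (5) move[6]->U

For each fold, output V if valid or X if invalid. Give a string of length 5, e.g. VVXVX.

Answer: XXXXV

Derivation:
Initial: RDRUULLLU -> [(0, 0), (1, 0), (1, -1), (2, -1), (2, 0), (2, 1), (1, 1), (0, 1), (-1, 1), (-1, 2)]
Fold 1: move[4]->L => RDRULLLLU INVALID (collision), skipped
Fold 2: move[3]->D => RDRDULLLU INVALID (collision), skipped
Fold 3: move[0]->U => UDRUULLLU INVALID (collision), skipped
Fold 4: move[5]->R => RDRUURLLU INVALID (collision), skipped
Fold 5: move[6]->U => RDRUULULU VALID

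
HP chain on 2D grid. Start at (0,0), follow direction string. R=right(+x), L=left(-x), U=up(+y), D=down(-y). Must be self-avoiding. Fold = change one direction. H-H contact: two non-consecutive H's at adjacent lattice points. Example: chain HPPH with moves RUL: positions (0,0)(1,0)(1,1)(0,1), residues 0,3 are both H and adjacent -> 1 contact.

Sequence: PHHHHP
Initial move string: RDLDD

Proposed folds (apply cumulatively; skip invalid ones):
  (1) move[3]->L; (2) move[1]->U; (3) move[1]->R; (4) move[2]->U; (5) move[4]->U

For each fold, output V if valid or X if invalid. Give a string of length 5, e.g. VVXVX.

Answer: VVXVV

Derivation:
Initial: RDLDD -> [(0, 0), (1, 0), (1, -1), (0, -1), (0, -2), (0, -3)]
Fold 1: move[3]->L => RDLLD VALID
Fold 2: move[1]->U => RULLD VALID
Fold 3: move[1]->R => RRLLD INVALID (collision), skipped
Fold 4: move[2]->U => RUULD VALID
Fold 5: move[4]->U => RUULU VALID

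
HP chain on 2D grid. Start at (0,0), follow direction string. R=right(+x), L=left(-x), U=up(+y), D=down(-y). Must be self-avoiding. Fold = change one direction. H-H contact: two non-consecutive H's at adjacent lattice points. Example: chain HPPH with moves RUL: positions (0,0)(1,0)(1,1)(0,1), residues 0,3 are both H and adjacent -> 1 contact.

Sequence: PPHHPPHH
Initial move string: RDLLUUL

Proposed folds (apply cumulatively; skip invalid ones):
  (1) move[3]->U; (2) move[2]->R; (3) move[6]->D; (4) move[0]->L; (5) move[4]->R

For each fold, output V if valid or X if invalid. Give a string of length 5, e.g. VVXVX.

Answer: XXXVX

Derivation:
Initial: RDLLUUL -> [(0, 0), (1, 0), (1, -1), (0, -1), (-1, -1), (-1, 0), (-1, 1), (-2, 1)]
Fold 1: move[3]->U => RDLUUUL INVALID (collision), skipped
Fold 2: move[2]->R => RDRLUUL INVALID (collision), skipped
Fold 3: move[6]->D => RDLLUUD INVALID (collision), skipped
Fold 4: move[0]->L => LDLLUUL VALID
Fold 5: move[4]->R => LDLLRUL INVALID (collision), skipped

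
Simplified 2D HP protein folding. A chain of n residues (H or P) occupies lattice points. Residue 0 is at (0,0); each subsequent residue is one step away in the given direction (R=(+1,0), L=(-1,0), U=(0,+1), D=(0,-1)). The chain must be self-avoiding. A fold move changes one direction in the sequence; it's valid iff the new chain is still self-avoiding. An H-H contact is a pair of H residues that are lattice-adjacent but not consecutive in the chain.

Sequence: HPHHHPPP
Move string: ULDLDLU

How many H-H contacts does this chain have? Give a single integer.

Answer: 1

Derivation:
Positions: [(0, 0), (0, 1), (-1, 1), (-1, 0), (-2, 0), (-2, -1), (-3, -1), (-3, 0)]
H-H contact: residue 0 @(0,0) - residue 3 @(-1, 0)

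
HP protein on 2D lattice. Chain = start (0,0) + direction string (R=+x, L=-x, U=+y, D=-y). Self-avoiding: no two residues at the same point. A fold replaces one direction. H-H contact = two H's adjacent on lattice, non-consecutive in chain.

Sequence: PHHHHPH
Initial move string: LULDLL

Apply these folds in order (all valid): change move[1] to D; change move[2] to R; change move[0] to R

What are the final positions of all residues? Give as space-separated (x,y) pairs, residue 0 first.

Initial moves: LULDLL
Fold: move[1]->D => LDLDLL (positions: [(0, 0), (-1, 0), (-1, -1), (-2, -1), (-2, -2), (-3, -2), (-4, -2)])
Fold: move[2]->R => LDRDLL (positions: [(0, 0), (-1, 0), (-1, -1), (0, -1), (0, -2), (-1, -2), (-2, -2)])
Fold: move[0]->R => RDRDLL (positions: [(0, 0), (1, 0), (1, -1), (2, -1), (2, -2), (1, -2), (0, -2)])

Answer: (0,0) (1,0) (1,-1) (2,-1) (2,-2) (1,-2) (0,-2)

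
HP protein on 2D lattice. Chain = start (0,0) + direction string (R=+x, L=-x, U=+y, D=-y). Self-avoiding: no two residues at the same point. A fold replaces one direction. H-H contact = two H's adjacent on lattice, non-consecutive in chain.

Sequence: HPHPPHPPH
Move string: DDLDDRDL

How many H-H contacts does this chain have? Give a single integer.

Answer: 1

Derivation:
Positions: [(0, 0), (0, -1), (0, -2), (-1, -2), (-1, -3), (-1, -4), (0, -4), (0, -5), (-1, -5)]
H-H contact: residue 5 @(-1,-4) - residue 8 @(-1, -5)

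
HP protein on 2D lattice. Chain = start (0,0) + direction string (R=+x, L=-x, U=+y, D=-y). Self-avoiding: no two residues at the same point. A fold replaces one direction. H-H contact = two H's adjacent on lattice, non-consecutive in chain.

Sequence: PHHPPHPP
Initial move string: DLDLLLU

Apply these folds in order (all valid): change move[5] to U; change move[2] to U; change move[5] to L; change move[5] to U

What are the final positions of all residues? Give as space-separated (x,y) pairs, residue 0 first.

Initial moves: DLDLLLU
Fold: move[5]->U => DLDLLUU (positions: [(0, 0), (0, -1), (-1, -1), (-1, -2), (-2, -2), (-3, -2), (-3, -1), (-3, 0)])
Fold: move[2]->U => DLULLUU (positions: [(0, 0), (0, -1), (-1, -1), (-1, 0), (-2, 0), (-3, 0), (-3, 1), (-3, 2)])
Fold: move[5]->L => DLULLLU (positions: [(0, 0), (0, -1), (-1, -1), (-1, 0), (-2, 0), (-3, 0), (-4, 0), (-4, 1)])
Fold: move[5]->U => DLULLUU (positions: [(0, 0), (0, -1), (-1, -1), (-1, 0), (-2, 0), (-3, 0), (-3, 1), (-3, 2)])

Answer: (0,0) (0,-1) (-1,-1) (-1,0) (-2,0) (-3,0) (-3,1) (-3,2)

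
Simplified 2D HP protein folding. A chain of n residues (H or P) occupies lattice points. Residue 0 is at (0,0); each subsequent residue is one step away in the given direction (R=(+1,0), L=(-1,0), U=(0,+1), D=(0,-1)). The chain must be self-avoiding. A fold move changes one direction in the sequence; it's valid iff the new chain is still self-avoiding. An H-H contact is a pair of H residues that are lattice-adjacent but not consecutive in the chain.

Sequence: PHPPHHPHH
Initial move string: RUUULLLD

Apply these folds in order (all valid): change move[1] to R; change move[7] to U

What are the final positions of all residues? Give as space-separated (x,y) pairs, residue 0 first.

Answer: (0,0) (1,0) (2,0) (2,1) (2,2) (1,2) (0,2) (-1,2) (-1,3)

Derivation:
Initial moves: RUUULLLD
Fold: move[1]->R => RRUULLLD (positions: [(0, 0), (1, 0), (2, 0), (2, 1), (2, 2), (1, 2), (0, 2), (-1, 2), (-1, 1)])
Fold: move[7]->U => RRUULLLU (positions: [(0, 0), (1, 0), (2, 0), (2, 1), (2, 2), (1, 2), (0, 2), (-1, 2), (-1, 3)])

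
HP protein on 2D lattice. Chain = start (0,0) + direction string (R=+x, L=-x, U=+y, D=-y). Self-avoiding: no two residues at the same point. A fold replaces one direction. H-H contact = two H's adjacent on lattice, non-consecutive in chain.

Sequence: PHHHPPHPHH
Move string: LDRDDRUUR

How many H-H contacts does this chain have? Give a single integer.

Answer: 1

Derivation:
Positions: [(0, 0), (-1, 0), (-1, -1), (0, -1), (0, -2), (0, -3), (1, -3), (1, -2), (1, -1), (2, -1)]
H-H contact: residue 3 @(0,-1) - residue 8 @(1, -1)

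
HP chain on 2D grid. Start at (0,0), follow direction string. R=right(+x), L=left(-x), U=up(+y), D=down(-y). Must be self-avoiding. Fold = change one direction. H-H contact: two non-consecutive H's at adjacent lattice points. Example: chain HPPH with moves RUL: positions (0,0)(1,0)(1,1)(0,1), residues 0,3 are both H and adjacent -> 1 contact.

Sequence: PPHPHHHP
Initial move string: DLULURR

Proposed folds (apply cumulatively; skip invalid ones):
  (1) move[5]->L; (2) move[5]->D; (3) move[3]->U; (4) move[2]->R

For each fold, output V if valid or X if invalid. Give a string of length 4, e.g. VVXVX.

Initial: DLULURR -> [(0, 0), (0, -1), (-1, -1), (-1, 0), (-2, 0), (-2, 1), (-1, 1), (0, 1)]
Fold 1: move[5]->L => DLULULR INVALID (collision), skipped
Fold 2: move[5]->D => DLULUDR INVALID (collision), skipped
Fold 3: move[3]->U => DLUUURR VALID
Fold 4: move[2]->R => DLRUURR INVALID (collision), skipped

Answer: XXVX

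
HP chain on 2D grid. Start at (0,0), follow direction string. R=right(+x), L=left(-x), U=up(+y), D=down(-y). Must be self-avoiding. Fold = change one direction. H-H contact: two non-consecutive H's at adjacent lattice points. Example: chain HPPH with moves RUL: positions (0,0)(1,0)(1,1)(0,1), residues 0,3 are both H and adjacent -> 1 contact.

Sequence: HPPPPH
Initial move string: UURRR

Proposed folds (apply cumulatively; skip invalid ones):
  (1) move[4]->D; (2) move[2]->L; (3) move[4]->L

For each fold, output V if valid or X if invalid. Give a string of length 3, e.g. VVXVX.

Initial: UURRR -> [(0, 0), (0, 1), (0, 2), (1, 2), (2, 2), (3, 2)]
Fold 1: move[4]->D => UURRD VALID
Fold 2: move[2]->L => UULRD INVALID (collision), skipped
Fold 3: move[4]->L => UURRL INVALID (collision), skipped

Answer: VXX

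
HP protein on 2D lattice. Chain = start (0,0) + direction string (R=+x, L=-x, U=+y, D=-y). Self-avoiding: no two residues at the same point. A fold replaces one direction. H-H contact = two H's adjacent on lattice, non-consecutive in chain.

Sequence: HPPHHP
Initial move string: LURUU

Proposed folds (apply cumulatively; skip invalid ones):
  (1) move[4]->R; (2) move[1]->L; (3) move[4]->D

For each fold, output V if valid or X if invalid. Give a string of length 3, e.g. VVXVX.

Answer: VXX

Derivation:
Initial: LURUU -> [(0, 0), (-1, 0), (-1, 1), (0, 1), (0, 2), (0, 3)]
Fold 1: move[4]->R => LURUR VALID
Fold 2: move[1]->L => LLRUR INVALID (collision), skipped
Fold 3: move[4]->D => LURUD INVALID (collision), skipped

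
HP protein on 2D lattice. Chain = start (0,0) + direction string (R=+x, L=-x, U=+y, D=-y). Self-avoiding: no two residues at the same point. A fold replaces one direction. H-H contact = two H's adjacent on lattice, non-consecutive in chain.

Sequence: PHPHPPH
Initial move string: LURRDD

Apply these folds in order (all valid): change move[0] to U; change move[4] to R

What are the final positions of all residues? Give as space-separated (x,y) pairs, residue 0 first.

Answer: (0,0) (0,1) (0,2) (1,2) (2,2) (3,2) (3,1)

Derivation:
Initial moves: LURRDD
Fold: move[0]->U => UURRDD (positions: [(0, 0), (0, 1), (0, 2), (1, 2), (2, 2), (2, 1), (2, 0)])
Fold: move[4]->R => UURRRD (positions: [(0, 0), (0, 1), (0, 2), (1, 2), (2, 2), (3, 2), (3, 1)])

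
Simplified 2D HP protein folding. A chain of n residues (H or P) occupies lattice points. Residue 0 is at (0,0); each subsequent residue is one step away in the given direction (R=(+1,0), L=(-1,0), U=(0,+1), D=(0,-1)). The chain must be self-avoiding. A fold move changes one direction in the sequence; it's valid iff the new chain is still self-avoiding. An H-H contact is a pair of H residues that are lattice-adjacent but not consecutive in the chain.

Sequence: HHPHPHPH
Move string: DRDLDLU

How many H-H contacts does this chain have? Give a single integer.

Positions: [(0, 0), (0, -1), (1, -1), (1, -2), (0, -2), (0, -3), (-1, -3), (-1, -2)]
No H-H contacts found.

Answer: 0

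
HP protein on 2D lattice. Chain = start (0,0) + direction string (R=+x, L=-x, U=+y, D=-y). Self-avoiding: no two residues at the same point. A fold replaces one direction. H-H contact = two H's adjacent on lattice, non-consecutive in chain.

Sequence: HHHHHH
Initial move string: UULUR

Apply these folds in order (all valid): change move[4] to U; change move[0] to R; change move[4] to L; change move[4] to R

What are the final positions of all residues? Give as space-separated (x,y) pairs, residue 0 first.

Answer: (0,0) (1,0) (1,1) (0,1) (0,2) (1,2)

Derivation:
Initial moves: UULUR
Fold: move[4]->U => UULUU (positions: [(0, 0), (0, 1), (0, 2), (-1, 2), (-1, 3), (-1, 4)])
Fold: move[0]->R => RULUU (positions: [(0, 0), (1, 0), (1, 1), (0, 1), (0, 2), (0, 3)])
Fold: move[4]->L => RULUL (positions: [(0, 0), (1, 0), (1, 1), (0, 1), (0, 2), (-1, 2)])
Fold: move[4]->R => RULUR (positions: [(0, 0), (1, 0), (1, 1), (0, 1), (0, 2), (1, 2)])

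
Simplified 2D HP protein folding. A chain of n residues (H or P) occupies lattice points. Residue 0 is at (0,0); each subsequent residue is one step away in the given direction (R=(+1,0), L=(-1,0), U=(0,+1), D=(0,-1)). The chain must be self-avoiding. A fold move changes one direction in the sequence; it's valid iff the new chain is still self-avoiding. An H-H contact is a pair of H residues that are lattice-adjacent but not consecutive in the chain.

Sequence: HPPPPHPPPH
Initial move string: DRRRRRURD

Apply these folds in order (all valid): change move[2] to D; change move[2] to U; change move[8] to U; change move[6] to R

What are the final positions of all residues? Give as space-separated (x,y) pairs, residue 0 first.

Initial moves: DRRRRRURD
Fold: move[2]->D => DRDRRRURD (positions: [(0, 0), (0, -1), (1, -1), (1, -2), (2, -2), (3, -2), (4, -2), (4, -1), (5, -1), (5, -2)])
Fold: move[2]->U => DRURRRURD (positions: [(0, 0), (0, -1), (1, -1), (1, 0), (2, 0), (3, 0), (4, 0), (4, 1), (5, 1), (5, 0)])
Fold: move[8]->U => DRURRRURU (positions: [(0, 0), (0, -1), (1, -1), (1, 0), (2, 0), (3, 0), (4, 0), (4, 1), (5, 1), (5, 2)])
Fold: move[6]->R => DRURRRRRU (positions: [(0, 0), (0, -1), (1, -1), (1, 0), (2, 0), (3, 0), (4, 0), (5, 0), (6, 0), (6, 1)])

Answer: (0,0) (0,-1) (1,-1) (1,0) (2,0) (3,0) (4,0) (5,0) (6,0) (6,1)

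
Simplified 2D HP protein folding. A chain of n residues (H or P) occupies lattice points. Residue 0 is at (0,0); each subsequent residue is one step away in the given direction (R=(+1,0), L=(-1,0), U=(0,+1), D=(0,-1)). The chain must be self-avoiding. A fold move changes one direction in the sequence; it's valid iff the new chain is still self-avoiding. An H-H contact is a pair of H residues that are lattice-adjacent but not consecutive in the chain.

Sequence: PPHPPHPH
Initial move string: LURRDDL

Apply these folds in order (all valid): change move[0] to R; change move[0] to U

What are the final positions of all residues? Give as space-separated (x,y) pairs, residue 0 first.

Initial moves: LURRDDL
Fold: move[0]->R => RURRDDL (positions: [(0, 0), (1, 0), (1, 1), (2, 1), (3, 1), (3, 0), (3, -1), (2, -1)])
Fold: move[0]->U => UURRDDL (positions: [(0, 0), (0, 1), (0, 2), (1, 2), (2, 2), (2, 1), (2, 0), (1, 0)])

Answer: (0,0) (0,1) (0,2) (1,2) (2,2) (2,1) (2,0) (1,0)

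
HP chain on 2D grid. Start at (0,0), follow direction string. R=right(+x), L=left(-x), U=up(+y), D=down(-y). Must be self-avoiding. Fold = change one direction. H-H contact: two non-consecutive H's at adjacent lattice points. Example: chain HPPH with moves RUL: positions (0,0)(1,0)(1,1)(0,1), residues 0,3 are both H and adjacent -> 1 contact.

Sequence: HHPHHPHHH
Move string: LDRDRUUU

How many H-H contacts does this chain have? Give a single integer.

Positions: [(0, 0), (-1, 0), (-1, -1), (0, -1), (0, -2), (1, -2), (1, -1), (1, 0), (1, 1)]
H-H contact: residue 0 @(0,0) - residue 7 @(1, 0)
H-H contact: residue 0 @(0,0) - residue 3 @(0, -1)
H-H contact: residue 3 @(0,-1) - residue 6 @(1, -1)

Answer: 3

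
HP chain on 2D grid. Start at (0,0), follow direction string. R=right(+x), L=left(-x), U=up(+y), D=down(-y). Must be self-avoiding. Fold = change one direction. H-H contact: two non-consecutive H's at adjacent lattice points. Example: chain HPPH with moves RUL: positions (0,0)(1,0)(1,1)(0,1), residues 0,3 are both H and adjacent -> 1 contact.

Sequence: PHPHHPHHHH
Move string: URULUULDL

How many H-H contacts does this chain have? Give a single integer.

Positions: [(0, 0), (0, 1), (1, 1), (1, 2), (0, 2), (0, 3), (0, 4), (-1, 4), (-1, 3), (-2, 3)]
H-H contact: residue 1 @(0,1) - residue 4 @(0, 2)

Answer: 1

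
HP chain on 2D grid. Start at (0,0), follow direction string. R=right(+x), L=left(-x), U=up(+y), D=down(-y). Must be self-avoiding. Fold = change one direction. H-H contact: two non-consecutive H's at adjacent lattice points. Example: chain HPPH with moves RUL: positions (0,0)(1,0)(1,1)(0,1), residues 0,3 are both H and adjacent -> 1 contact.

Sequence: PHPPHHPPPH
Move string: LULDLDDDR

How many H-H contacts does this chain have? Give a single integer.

Answer: 1

Derivation:
Positions: [(0, 0), (-1, 0), (-1, 1), (-2, 1), (-2, 0), (-3, 0), (-3, -1), (-3, -2), (-3, -3), (-2, -3)]
H-H contact: residue 1 @(-1,0) - residue 4 @(-2, 0)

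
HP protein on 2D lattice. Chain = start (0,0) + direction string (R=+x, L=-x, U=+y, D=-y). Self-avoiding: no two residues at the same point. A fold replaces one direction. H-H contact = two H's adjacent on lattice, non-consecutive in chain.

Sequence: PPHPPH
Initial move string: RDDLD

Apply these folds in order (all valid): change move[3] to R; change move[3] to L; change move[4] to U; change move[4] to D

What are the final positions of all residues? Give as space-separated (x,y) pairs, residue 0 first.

Answer: (0,0) (1,0) (1,-1) (1,-2) (0,-2) (0,-3)

Derivation:
Initial moves: RDDLD
Fold: move[3]->R => RDDRD (positions: [(0, 0), (1, 0), (1, -1), (1, -2), (2, -2), (2, -3)])
Fold: move[3]->L => RDDLD (positions: [(0, 0), (1, 0), (1, -1), (1, -2), (0, -2), (0, -3)])
Fold: move[4]->U => RDDLU (positions: [(0, 0), (1, 0), (1, -1), (1, -2), (0, -2), (0, -1)])
Fold: move[4]->D => RDDLD (positions: [(0, 0), (1, 0), (1, -1), (1, -2), (0, -2), (0, -3)])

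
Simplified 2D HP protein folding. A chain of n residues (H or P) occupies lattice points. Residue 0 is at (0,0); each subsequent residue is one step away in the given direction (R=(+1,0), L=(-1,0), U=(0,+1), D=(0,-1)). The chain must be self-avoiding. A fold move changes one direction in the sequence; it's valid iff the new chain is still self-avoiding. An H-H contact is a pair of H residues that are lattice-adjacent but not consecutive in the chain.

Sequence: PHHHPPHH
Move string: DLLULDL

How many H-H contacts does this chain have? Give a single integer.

Answer: 1

Derivation:
Positions: [(0, 0), (0, -1), (-1, -1), (-2, -1), (-2, 0), (-3, 0), (-3, -1), (-4, -1)]
H-H contact: residue 3 @(-2,-1) - residue 6 @(-3, -1)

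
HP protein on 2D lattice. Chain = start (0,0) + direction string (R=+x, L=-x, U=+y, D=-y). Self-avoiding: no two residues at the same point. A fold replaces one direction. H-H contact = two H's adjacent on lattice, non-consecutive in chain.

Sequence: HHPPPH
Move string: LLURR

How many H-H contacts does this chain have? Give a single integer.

Positions: [(0, 0), (-1, 0), (-2, 0), (-2, 1), (-1, 1), (0, 1)]
H-H contact: residue 0 @(0,0) - residue 5 @(0, 1)

Answer: 1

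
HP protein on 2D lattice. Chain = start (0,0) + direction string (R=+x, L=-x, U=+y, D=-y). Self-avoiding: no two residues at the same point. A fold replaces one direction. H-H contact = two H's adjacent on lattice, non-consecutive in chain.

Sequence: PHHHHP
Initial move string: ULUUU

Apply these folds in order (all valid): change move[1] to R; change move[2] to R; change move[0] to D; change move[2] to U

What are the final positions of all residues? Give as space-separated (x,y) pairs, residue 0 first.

Initial moves: ULUUU
Fold: move[1]->R => URUUU (positions: [(0, 0), (0, 1), (1, 1), (1, 2), (1, 3), (1, 4)])
Fold: move[2]->R => URRUU (positions: [(0, 0), (0, 1), (1, 1), (2, 1), (2, 2), (2, 3)])
Fold: move[0]->D => DRRUU (positions: [(0, 0), (0, -1), (1, -1), (2, -1), (2, 0), (2, 1)])
Fold: move[2]->U => DRUUU (positions: [(0, 0), (0, -1), (1, -1), (1, 0), (1, 1), (1, 2)])

Answer: (0,0) (0,-1) (1,-1) (1,0) (1,1) (1,2)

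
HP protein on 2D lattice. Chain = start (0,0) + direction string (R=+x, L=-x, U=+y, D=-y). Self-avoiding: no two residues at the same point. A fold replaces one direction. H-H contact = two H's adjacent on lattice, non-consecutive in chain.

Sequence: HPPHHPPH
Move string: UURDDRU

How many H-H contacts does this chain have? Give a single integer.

Answer: 1

Derivation:
Positions: [(0, 0), (0, 1), (0, 2), (1, 2), (1, 1), (1, 0), (2, 0), (2, 1)]
H-H contact: residue 4 @(1,1) - residue 7 @(2, 1)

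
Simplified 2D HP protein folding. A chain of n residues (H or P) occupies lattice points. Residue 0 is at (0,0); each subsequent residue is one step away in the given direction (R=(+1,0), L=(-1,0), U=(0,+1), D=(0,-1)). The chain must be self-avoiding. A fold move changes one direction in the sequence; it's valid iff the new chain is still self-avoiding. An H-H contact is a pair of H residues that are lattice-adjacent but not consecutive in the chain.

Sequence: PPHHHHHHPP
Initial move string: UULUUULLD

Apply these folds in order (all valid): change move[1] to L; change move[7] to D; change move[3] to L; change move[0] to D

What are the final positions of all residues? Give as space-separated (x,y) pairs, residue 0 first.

Answer: (0,0) (0,-1) (-1,-1) (-2,-1) (-3,-1) (-3,0) (-3,1) (-4,1) (-4,0) (-4,-1)

Derivation:
Initial moves: UULUUULLD
Fold: move[1]->L => ULLUUULLD (positions: [(0, 0), (0, 1), (-1, 1), (-2, 1), (-2, 2), (-2, 3), (-2, 4), (-3, 4), (-4, 4), (-4, 3)])
Fold: move[7]->D => ULLUUULDD (positions: [(0, 0), (0, 1), (-1, 1), (-2, 1), (-2, 2), (-2, 3), (-2, 4), (-3, 4), (-3, 3), (-3, 2)])
Fold: move[3]->L => ULLLUULDD (positions: [(0, 0), (0, 1), (-1, 1), (-2, 1), (-3, 1), (-3, 2), (-3, 3), (-4, 3), (-4, 2), (-4, 1)])
Fold: move[0]->D => DLLLUULDD (positions: [(0, 0), (0, -1), (-1, -1), (-2, -1), (-3, -1), (-3, 0), (-3, 1), (-4, 1), (-4, 0), (-4, -1)])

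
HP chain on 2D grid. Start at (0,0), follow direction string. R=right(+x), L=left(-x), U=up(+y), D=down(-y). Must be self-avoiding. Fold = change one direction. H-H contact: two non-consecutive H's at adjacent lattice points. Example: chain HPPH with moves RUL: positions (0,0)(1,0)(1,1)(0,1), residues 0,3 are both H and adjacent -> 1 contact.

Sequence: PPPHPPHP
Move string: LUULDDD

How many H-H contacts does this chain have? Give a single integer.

Positions: [(0, 0), (-1, 0), (-1, 1), (-1, 2), (-2, 2), (-2, 1), (-2, 0), (-2, -1)]
No H-H contacts found.

Answer: 0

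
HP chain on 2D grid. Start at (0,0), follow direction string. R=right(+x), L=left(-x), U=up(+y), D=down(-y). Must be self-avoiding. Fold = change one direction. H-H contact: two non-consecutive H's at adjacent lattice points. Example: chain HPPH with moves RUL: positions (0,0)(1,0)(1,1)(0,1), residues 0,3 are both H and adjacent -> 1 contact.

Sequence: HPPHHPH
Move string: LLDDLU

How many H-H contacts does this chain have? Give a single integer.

Answer: 1

Derivation:
Positions: [(0, 0), (-1, 0), (-2, 0), (-2, -1), (-2, -2), (-3, -2), (-3, -1)]
H-H contact: residue 3 @(-2,-1) - residue 6 @(-3, -1)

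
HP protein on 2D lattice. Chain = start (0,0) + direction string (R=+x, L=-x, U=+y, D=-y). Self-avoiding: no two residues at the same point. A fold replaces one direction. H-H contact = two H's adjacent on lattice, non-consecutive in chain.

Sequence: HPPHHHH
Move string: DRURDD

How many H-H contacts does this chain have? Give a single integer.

Positions: [(0, 0), (0, -1), (1, -1), (1, 0), (2, 0), (2, -1), (2, -2)]
H-H contact: residue 0 @(0,0) - residue 3 @(1, 0)

Answer: 1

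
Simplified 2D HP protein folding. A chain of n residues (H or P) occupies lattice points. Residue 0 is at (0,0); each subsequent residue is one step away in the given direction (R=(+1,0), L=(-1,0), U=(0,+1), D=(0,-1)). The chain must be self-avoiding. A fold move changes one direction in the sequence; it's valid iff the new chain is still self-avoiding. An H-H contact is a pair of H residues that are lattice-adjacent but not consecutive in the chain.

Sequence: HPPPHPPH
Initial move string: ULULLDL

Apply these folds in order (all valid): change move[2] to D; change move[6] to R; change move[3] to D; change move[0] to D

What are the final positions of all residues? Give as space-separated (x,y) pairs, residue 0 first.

Answer: (0,0) (0,-1) (-1,-1) (-1,-2) (-1,-3) (-2,-3) (-2,-4) (-1,-4)

Derivation:
Initial moves: ULULLDL
Fold: move[2]->D => ULDLLDL (positions: [(0, 0), (0, 1), (-1, 1), (-1, 0), (-2, 0), (-3, 0), (-3, -1), (-4, -1)])
Fold: move[6]->R => ULDLLDR (positions: [(0, 0), (0, 1), (-1, 1), (-1, 0), (-2, 0), (-3, 0), (-3, -1), (-2, -1)])
Fold: move[3]->D => ULDDLDR (positions: [(0, 0), (0, 1), (-1, 1), (-1, 0), (-1, -1), (-2, -1), (-2, -2), (-1, -2)])
Fold: move[0]->D => DLDDLDR (positions: [(0, 0), (0, -1), (-1, -1), (-1, -2), (-1, -3), (-2, -3), (-2, -4), (-1, -4)])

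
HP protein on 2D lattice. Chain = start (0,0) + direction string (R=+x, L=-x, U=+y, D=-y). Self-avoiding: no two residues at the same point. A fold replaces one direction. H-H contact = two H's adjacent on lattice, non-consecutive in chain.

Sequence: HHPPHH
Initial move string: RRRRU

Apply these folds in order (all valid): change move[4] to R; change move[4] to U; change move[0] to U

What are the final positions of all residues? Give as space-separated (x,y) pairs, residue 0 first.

Initial moves: RRRRU
Fold: move[4]->R => RRRRR (positions: [(0, 0), (1, 0), (2, 0), (3, 0), (4, 0), (5, 0)])
Fold: move[4]->U => RRRRU (positions: [(0, 0), (1, 0), (2, 0), (3, 0), (4, 0), (4, 1)])
Fold: move[0]->U => URRRU (positions: [(0, 0), (0, 1), (1, 1), (2, 1), (3, 1), (3, 2)])

Answer: (0,0) (0,1) (1,1) (2,1) (3,1) (3,2)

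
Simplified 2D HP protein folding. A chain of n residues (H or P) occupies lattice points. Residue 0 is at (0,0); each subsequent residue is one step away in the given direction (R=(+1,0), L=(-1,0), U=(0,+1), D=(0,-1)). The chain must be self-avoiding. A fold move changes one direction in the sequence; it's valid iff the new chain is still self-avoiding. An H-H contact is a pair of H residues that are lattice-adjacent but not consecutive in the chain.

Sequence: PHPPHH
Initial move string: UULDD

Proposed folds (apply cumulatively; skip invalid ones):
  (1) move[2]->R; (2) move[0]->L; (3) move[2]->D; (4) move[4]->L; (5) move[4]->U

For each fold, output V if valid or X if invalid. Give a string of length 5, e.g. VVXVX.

Initial: UULDD -> [(0, 0), (0, 1), (0, 2), (-1, 2), (-1, 1), (-1, 0)]
Fold 1: move[2]->R => UURDD VALID
Fold 2: move[0]->L => LURDD INVALID (collision), skipped
Fold 3: move[2]->D => UUDDD INVALID (collision), skipped
Fold 4: move[4]->L => UURDL INVALID (collision), skipped
Fold 5: move[4]->U => UURDU INVALID (collision), skipped

Answer: VXXXX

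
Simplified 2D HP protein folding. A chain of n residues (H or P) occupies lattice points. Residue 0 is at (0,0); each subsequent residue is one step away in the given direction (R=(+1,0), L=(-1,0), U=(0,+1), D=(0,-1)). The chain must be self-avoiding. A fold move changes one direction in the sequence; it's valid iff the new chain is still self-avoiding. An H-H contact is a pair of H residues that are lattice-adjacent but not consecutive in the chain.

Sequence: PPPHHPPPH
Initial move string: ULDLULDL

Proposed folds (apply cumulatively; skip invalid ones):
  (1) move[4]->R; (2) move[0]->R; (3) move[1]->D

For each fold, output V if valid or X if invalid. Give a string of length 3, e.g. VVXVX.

Initial: ULDLULDL -> [(0, 0), (0, 1), (-1, 1), (-1, 0), (-2, 0), (-2, 1), (-3, 1), (-3, 0), (-4, 0)]
Fold 1: move[4]->R => ULDLRLDL INVALID (collision), skipped
Fold 2: move[0]->R => RLDLULDL INVALID (collision), skipped
Fold 3: move[1]->D => UDDLULDL INVALID (collision), skipped

Answer: XXX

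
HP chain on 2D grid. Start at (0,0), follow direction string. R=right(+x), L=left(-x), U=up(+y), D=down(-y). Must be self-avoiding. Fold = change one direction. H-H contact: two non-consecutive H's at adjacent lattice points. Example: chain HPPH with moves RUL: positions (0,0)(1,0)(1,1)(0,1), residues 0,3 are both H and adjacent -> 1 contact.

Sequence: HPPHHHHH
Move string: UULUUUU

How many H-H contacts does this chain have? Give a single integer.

Answer: 0

Derivation:
Positions: [(0, 0), (0, 1), (0, 2), (-1, 2), (-1, 3), (-1, 4), (-1, 5), (-1, 6)]
No H-H contacts found.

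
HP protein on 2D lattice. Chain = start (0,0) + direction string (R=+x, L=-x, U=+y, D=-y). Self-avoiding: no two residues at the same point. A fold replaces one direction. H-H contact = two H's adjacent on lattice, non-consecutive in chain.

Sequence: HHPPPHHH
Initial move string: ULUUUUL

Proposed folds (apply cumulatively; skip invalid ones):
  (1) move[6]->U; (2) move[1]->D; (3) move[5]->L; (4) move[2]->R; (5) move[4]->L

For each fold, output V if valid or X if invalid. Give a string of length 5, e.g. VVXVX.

Answer: VXVXV

Derivation:
Initial: ULUUUUL -> [(0, 0), (0, 1), (-1, 1), (-1, 2), (-1, 3), (-1, 4), (-1, 5), (-2, 5)]
Fold 1: move[6]->U => ULUUUUU VALID
Fold 2: move[1]->D => UDUUUUU INVALID (collision), skipped
Fold 3: move[5]->L => ULUUULU VALID
Fold 4: move[2]->R => ULRUULU INVALID (collision), skipped
Fold 5: move[4]->L => ULUULLU VALID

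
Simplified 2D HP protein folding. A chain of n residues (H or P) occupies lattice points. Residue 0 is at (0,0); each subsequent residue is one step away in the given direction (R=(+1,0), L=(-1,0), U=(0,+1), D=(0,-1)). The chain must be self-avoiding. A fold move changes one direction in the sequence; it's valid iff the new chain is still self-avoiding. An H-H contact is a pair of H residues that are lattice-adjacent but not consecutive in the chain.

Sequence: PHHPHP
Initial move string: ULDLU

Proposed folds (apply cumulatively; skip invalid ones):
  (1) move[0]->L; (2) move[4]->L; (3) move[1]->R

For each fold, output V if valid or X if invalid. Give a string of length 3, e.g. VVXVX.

Initial: ULDLU -> [(0, 0), (0, 1), (-1, 1), (-1, 0), (-2, 0), (-2, 1)]
Fold 1: move[0]->L => LLDLU VALID
Fold 2: move[4]->L => LLDLL VALID
Fold 3: move[1]->R => LRDLL INVALID (collision), skipped

Answer: VVX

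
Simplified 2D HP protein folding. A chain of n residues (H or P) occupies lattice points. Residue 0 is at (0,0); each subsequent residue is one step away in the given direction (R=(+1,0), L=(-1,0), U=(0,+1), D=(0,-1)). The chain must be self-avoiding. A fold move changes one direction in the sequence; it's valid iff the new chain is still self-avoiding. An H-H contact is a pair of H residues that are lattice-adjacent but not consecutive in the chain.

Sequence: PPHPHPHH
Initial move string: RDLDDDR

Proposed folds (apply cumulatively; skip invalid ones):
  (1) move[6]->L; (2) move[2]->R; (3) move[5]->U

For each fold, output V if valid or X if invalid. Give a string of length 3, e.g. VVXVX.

Initial: RDLDDDR -> [(0, 0), (1, 0), (1, -1), (0, -1), (0, -2), (0, -3), (0, -4), (1, -4)]
Fold 1: move[6]->L => RDLDDDL VALID
Fold 2: move[2]->R => RDRDDDL VALID
Fold 3: move[5]->U => RDRDDUL INVALID (collision), skipped

Answer: VVX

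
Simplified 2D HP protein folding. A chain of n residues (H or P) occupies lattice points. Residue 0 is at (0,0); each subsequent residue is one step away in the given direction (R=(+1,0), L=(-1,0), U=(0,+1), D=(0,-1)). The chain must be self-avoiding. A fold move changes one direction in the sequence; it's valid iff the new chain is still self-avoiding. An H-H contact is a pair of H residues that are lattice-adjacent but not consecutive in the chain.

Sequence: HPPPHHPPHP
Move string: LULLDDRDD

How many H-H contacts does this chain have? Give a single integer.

Positions: [(0, 0), (-1, 0), (-1, 1), (-2, 1), (-3, 1), (-3, 0), (-3, -1), (-2, -1), (-2, -2), (-2, -3)]
No H-H contacts found.

Answer: 0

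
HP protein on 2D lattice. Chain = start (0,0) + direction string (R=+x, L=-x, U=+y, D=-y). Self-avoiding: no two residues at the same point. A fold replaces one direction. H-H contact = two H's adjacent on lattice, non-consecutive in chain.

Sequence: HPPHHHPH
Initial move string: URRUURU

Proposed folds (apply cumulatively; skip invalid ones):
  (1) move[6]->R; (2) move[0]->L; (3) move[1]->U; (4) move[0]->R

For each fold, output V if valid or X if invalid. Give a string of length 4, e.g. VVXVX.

Initial: URRUURU -> [(0, 0), (0, 1), (1, 1), (2, 1), (2, 2), (2, 3), (3, 3), (3, 4)]
Fold 1: move[6]->R => URRUURR VALID
Fold 2: move[0]->L => LRRUURR INVALID (collision), skipped
Fold 3: move[1]->U => UURUURR VALID
Fold 4: move[0]->R => RURUURR VALID

Answer: VXVV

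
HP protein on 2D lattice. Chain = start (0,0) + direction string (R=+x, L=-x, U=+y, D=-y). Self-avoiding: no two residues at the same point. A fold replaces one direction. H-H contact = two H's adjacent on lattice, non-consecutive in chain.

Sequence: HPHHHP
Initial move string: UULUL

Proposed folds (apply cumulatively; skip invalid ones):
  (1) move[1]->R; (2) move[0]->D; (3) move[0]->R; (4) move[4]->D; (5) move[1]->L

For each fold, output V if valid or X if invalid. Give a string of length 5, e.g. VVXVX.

Initial: UULUL -> [(0, 0), (0, 1), (0, 2), (-1, 2), (-1, 3), (-2, 3)]
Fold 1: move[1]->R => URLUL INVALID (collision), skipped
Fold 2: move[0]->D => DULUL INVALID (collision), skipped
Fold 3: move[0]->R => RULUL VALID
Fold 4: move[4]->D => RULUD INVALID (collision), skipped
Fold 5: move[1]->L => RLLUL INVALID (collision), skipped

Answer: XXVXX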